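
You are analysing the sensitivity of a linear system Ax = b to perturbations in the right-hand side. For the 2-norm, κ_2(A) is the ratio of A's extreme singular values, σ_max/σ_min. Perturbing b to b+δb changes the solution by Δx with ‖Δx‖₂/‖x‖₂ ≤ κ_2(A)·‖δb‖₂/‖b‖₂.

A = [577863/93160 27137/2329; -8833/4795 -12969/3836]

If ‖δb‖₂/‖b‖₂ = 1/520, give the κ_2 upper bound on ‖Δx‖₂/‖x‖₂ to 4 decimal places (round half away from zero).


AᵀA = [712217982025/17010419776 166920967125/2126302472; 166920967125/2126302472 625959090625/4252604944]; tr = 11128215725/58859584, det = 228765625/941753344
λ_max, λ_min = (11128215725/58859584 ± √123833818959757025625/3464450628653056)/2 = 3025/16, 75625/58859584
κ = σ_max/σ_min = (55/4)/(275/7672) = 383.6000
bound on ‖Δx‖/‖x‖: κ·ε = 383.6000·1/520 = 0.7377

0.7377


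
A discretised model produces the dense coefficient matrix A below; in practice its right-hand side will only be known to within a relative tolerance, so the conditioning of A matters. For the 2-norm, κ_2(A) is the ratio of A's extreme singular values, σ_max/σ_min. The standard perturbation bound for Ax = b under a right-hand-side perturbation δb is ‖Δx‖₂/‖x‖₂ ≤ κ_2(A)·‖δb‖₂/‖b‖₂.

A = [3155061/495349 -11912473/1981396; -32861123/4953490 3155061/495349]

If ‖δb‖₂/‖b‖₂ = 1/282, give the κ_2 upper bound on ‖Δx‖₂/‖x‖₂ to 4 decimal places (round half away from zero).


0.8355

form AᵀA = [2467650887269/29176056100 -470012592231/5835211220; -470012592231/5835211220 358118396665/4668168976] with trace 22382358461/138768400 and determinant 260144641/555073600
char-poly roots: 16129/100 and 16129/5550736
so κ_2 = √((16129/100) / (16129/5550736)) = 235.6000
κ_2(A)·‖δb‖/‖b‖ = 0.8355


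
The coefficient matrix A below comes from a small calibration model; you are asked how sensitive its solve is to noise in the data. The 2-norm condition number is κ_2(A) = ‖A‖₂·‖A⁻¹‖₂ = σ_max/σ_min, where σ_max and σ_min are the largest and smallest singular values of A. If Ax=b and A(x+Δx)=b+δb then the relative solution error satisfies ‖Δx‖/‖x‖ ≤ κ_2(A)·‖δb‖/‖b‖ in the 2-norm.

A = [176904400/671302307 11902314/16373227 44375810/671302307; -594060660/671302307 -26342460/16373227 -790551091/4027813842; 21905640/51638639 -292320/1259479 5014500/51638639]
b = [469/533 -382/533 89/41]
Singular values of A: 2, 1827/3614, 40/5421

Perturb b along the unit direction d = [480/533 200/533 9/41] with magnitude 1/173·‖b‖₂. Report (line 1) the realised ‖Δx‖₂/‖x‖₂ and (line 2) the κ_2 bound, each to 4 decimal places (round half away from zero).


0.0142
1.5668

σ_max = 2, σ_min = 40/5421
condition number: 2 ÷ (40/5421) = 271.0500
perturbation bound = 271.0500·1/173 = 1.5668
solve Ax = b  →  x = [-26.1142 -1.4206 133.0374]
‖b‖₂ = 2.4495 and ‖x‖₂ = 135.5837
re-solving with b+δb shifts x by Δx of norm 1.9189
realised ‖Δx‖/‖x‖ = 0.0142
so the bound overstates the realised error by a factor of ≈ 110.7036 (computed from the unrounded values)


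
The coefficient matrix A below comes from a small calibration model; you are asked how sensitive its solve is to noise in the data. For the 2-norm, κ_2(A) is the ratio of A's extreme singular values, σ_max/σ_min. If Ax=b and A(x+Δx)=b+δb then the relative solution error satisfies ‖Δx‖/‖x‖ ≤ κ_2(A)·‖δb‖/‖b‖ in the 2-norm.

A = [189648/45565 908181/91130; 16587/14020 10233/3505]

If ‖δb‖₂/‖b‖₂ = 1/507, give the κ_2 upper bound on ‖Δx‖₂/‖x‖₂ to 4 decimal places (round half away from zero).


0.6913

M = AᵀA = [24878342025/1328748304 14926183875/332187076; 14926183875/332187076 35823183525/332187076]. tr(M)=995095125/7862416, det(M)=4100625/31449664
solving λ² − 995095125/7862416·λ + 4100625/31449664 = 0 gives λ = 2025/16, 2025/1965604
κ = σ_max/σ_min = (45/4)/(45/1402) = 350.5000
perturbation bound = 350.5000·1/507 = 0.6913


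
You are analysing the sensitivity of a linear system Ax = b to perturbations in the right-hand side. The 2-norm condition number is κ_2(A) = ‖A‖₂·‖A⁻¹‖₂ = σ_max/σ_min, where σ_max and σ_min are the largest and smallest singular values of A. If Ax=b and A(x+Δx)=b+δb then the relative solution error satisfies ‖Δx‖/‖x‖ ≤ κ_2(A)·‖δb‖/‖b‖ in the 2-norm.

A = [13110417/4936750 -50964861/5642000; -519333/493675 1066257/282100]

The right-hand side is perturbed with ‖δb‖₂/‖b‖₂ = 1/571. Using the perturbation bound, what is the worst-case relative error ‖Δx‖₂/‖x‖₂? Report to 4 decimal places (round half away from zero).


M = AᵀA = [1176649173981/144210062500 -4608988576173/164811500000; -4608988576173/164811500000 18060228714609/188356000000]. tr(M)=1536410806641/14767110400, det(M)=169130025/590684416
char-poly roots: 2601/25 and 1625625/590684416
κ = σ_max/σ_min = (51/5)/(1275/24304) = 194.4320
κ_2(A)·‖δb‖/‖b‖ = 0.3405

0.3405


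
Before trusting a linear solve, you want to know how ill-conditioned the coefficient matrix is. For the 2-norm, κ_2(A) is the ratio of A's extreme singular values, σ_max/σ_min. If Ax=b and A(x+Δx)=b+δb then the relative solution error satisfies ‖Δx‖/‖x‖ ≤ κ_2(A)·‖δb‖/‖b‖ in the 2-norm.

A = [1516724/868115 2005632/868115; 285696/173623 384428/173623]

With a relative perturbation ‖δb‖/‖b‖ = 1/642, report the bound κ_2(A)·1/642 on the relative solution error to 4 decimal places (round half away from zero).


AᵀA = [5161720336/896104225 6881960448/896104225; 6881960448/896104225 9176197264/896104225]; tr = 573516704/35844169, det = 160000/35844169
solving λ² − 573516704/35844169·λ + 160000/35844169 = 0 gives λ = 16, 10000/35844169
so κ_2 = √(16 / (10000/35844169)) = 239.4800
worst-case relative error ≤ 239.4800 × 1/642 = 0.3730

0.3730


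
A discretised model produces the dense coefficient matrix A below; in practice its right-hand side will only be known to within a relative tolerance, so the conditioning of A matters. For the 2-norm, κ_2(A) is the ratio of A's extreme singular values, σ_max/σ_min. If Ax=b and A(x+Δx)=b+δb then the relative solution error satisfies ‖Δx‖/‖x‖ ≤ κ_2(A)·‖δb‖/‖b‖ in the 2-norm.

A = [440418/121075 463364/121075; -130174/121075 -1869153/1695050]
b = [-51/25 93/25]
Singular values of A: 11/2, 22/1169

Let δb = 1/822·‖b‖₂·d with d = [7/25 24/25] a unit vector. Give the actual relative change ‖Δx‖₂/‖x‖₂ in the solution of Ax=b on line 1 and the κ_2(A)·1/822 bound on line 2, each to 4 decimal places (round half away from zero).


from the listed singular values, σ₁ = 11/2, σ_n = 22/1169
condition number: (11/2) ÷ (22/1169) = 292.2500
bound on ‖Δx‖/‖x‖: κ·ε = 292.2500·1/822 = 0.3555
solve Ax = b  →  x = [-115.8103 109.5423]
‖b‖₂ = 4.2426 and ‖x‖₂ = 159.4100
δb = ε·‖b‖·d = [0.0014 0.0050]; solving A·Δx = δb gives ‖Δx‖ = 0.2743
relative error = 0.0017
realised/bound (from unrounded values) ≈ 0.0048

0.0017
0.3555


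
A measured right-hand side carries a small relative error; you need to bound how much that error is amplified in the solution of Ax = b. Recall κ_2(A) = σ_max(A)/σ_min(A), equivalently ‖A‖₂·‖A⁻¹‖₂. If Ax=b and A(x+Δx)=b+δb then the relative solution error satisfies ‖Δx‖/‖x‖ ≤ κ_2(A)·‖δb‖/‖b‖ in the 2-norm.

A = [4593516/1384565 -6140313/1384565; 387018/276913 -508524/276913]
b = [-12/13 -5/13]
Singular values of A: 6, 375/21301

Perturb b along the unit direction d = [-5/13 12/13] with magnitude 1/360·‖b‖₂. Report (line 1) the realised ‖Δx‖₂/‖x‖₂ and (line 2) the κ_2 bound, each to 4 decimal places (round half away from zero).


largest singular value 6, smallest 375/21301
κ_2(A) = 6 / (375/21301) = 340.8160
worst-case relative error ≤ 340.8160 × 1/360 = 0.9467
solve Ax = b  →  x = [-0.1000 0.1333]
2-norm of b is 1.0000; of x, 0.1667
re-solving with b+δb shifts x by Δx of norm 0.1578
relative error = 0.9467
so the bound is sharp here: realised error equals the bound

0.9467
0.9467


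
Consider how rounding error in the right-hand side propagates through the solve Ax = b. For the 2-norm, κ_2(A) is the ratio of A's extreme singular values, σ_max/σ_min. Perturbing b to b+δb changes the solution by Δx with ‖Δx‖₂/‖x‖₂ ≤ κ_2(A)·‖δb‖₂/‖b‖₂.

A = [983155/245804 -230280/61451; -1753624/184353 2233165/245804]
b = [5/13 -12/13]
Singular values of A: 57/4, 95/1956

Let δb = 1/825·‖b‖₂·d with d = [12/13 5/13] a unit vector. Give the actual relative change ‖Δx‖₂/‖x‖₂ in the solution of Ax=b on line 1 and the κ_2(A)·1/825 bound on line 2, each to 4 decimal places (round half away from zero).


0.3556
0.3556

largest singular value 57/4, smallest 95/1956
condition number: (57/4) ÷ (95/1956) = 293.4000
perturbation bound = 293.4000·1/825 = 0.3556
solve Ax = b  →  x = [0.0508 -0.0484]
‖b‖₂ = 1.0000 and ‖x‖₂ = 0.0702
Δx = A⁻¹·δb where δb = 1/825·1.0000·d; ‖Δx‖ = 0.0250
realised ‖Δx‖/‖x‖ = 0.3556
so the bound is sharp here: realised error equals the bound


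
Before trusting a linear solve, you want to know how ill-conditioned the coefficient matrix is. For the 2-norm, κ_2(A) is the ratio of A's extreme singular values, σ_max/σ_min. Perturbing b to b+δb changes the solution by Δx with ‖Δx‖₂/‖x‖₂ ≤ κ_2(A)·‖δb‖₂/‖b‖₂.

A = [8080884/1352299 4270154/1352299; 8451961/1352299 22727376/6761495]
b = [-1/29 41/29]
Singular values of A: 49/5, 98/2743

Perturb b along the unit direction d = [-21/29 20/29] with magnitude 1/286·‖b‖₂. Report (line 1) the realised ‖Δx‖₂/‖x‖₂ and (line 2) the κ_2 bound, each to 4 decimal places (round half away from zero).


largest singular value 49/5, smallest 98/2743
κ_2(A) = (49/5) / (98/2743) = 274.3000
perturbation bound = 274.3000·1/286 = 0.9591
solve Ax = b  →  x = [-13.0816 24.7449]
‖b‖₂ = 1.4142 and ‖x‖₂ = 27.9900
Δx = A⁻¹·δb where δb = 1/286·1.4142·d; ‖Δx‖ = 0.1384
relative error = 0.0049
so the bound overstates the realised error by a factor of ≈ 193.9607 (computed from the unrounded values)

0.0049
0.9591


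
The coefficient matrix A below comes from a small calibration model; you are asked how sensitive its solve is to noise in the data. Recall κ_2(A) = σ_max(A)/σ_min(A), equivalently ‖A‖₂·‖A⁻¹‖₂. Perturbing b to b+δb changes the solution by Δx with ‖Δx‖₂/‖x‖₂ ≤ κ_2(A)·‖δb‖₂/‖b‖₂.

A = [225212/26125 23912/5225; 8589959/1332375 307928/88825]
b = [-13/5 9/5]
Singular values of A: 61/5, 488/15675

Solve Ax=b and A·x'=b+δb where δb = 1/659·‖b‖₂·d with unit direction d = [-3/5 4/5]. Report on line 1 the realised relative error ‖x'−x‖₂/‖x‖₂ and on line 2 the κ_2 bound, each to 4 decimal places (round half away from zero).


largest singular value 61/5, smallest 488/15675
condition number: (61/5) ÷ (488/15675) = 391.8750
perturbation bound = 391.8750·1/659 = 0.5947
solve Ax = b  →  x = [-45.4195 84.9873]
‖b‖₂ = 3.1623 and ‖x‖₂ = 96.3627
with δb = [-0.0029 0.0038], A·Δx = δb → ‖Δx‖ = 0.1541
dividing the unrounded norms, ‖Δx‖/‖x‖ = 0.0016
realised/bound (from unrounded values) ≈ 0.0027

0.0016
0.5947


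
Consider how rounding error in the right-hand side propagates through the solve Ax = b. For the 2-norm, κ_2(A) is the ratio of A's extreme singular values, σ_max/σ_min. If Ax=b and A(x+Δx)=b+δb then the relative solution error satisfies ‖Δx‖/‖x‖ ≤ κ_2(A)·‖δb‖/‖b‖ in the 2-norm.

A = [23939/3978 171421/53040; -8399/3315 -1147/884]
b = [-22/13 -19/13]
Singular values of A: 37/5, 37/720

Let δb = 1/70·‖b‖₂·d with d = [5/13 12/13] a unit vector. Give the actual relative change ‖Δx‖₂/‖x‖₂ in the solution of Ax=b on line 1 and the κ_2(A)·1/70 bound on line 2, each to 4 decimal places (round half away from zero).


σ_max = 37/5, σ_min = 37/720
κ_2(A) = (37/5) / (37/720) = 144.0000
perturbation bound = 144.0000·1/70 = 2.0571
solve Ax = b  →  x = [18.1955 -34.4038]
2-norm of b is 2.2361; of x, 38.9192
re-solving with b+δb shifts x by Δx of norm 0.6216
relative error = 0.0160
tightness: 0.0160 against a bound of 2.0571 (unrounded ratio ≈ 0.0078)

0.0160
2.0571


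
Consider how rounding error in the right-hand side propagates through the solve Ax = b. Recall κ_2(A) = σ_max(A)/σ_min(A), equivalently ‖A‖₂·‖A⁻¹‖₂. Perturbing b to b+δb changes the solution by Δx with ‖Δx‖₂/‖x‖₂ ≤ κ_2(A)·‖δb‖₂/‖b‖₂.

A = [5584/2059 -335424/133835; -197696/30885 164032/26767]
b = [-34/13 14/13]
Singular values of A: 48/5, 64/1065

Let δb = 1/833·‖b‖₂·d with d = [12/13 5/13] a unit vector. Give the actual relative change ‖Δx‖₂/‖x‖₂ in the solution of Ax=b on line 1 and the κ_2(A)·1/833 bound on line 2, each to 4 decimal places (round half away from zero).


largest singular value 48/5, smallest 64/1065
condition number: (48/5) ÷ (64/1065) = 159.7500
worst-case relative error ≤ 159.7500 × 1/833 = 0.1918
solve Ax = b  →  x = [-23.1034 -23.9565]
‖b‖ = 2.8284, ‖x‖ = 33.2819
with δb = [0.0031 0.0013], A·Δx = δb → ‖Δx‖ = 0.0565
relative error = 0.0017
realised/bound (from unrounded values) ≈ 0.0089

0.0017
0.1918


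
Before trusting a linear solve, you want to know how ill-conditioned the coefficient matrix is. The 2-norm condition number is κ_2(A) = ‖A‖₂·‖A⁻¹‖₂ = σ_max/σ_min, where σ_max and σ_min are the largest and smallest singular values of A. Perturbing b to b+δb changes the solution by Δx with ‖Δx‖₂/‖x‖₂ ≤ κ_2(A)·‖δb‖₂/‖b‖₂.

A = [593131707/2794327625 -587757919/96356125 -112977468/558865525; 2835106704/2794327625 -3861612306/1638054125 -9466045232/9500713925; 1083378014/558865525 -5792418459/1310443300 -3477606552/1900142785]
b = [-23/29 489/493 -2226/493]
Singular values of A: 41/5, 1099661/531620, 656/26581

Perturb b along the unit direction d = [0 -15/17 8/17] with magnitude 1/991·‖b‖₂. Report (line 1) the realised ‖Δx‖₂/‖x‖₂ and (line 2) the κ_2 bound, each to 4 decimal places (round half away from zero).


0.0016
0.3353

from the listed singular values, σ₁ = 41/5, σ_n = 656/26581
condition number: (41/5) ÷ (656/26581) = 332.2625
perturbation bound = 332.2625·1/991 = 0.3353
solve Ax = b  →  x = [-84.5804 0.0805 -87.3150]
2-norm of b is 4.6904; of x, 121.5638
Δx = A⁻¹·δb where δb = 1/991·4.6904·d; ‖Δx‖ = 0.1918
dividing the unrounded norms, ‖Δx‖/‖x‖ = 0.0016
realised/bound (from unrounded values) ≈ 0.0047


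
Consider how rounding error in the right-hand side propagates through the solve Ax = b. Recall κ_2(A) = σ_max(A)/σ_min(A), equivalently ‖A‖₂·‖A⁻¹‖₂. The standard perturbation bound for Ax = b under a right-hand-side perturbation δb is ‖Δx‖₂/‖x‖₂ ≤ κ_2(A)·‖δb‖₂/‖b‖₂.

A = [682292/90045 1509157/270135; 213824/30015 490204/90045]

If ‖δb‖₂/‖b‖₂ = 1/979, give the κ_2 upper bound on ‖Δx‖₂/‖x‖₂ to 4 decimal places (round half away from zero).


0.1189

M = AᵀA = [1042816528/9641025 2346066788/28923075; 2346066788/28923075 5279731873/86769225]. tr(M)=586603225/3470769, det(M)=7311616/3470769
char-poly roots: 169 and 43264/3470769
κ = σ_max/σ_min = 13/(208/1863) = 116.4375
perturbation bound = 116.4375·1/979 = 0.1189


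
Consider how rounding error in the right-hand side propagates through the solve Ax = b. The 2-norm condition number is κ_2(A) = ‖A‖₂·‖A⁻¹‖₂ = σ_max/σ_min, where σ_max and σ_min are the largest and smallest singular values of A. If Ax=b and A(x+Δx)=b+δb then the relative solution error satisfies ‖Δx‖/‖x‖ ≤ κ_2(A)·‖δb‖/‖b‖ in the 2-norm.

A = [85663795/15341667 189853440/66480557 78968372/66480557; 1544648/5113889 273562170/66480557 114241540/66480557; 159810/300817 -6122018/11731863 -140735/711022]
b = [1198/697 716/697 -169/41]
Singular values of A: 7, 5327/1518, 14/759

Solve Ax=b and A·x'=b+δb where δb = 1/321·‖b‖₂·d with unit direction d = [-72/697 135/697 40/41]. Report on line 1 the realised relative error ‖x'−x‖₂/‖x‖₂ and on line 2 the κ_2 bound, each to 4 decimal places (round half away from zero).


σ_max = 7, σ_min = 14/759
κ = σ_max/σ_min = 7/(14/759) = 379.5000
κ_2(A)·‖δb‖/‖b‖ = 1.1822
solve Ax = b  →  x = [0.0104 83.7790 -200.0207]
‖b‖ = 4.5826, ‖x‖ = 216.8575
with δb = [-0.0015 0.0028 0.0139], A·Δx = δb → ‖Δx‖ = 0.7740
dividing the unrounded norms, ‖Δx‖/‖x‖ = 0.0036
tightness: 0.0036 against a bound of 1.1822 (unrounded ratio ≈ 0.0030)

0.0036
1.1822


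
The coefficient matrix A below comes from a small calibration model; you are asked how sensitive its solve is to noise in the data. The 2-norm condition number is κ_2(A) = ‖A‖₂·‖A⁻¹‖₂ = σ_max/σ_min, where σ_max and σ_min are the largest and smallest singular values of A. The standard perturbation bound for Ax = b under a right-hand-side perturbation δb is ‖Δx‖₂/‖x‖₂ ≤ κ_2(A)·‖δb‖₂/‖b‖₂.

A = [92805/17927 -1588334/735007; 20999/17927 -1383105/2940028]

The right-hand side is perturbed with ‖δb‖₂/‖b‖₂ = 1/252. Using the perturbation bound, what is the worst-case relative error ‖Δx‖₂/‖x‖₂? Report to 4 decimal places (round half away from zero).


1.3681

AᵀA = [9053726026/321377329 -15089394375/1285509316; -15089394375/1285509316 25150421041/5142037264]; tr = 1005976553/30426256, det = 279841/30426256
λ_max, λ_min = (1005976553/30426256 ± √1011954767130140625/925757054177536)/2 = 529/16, 529/1901641
κ = σ_max/σ_min = (23/4)/(23/1379) = 344.7500
κ_2(A)·‖δb‖/‖b‖ = 1.3681


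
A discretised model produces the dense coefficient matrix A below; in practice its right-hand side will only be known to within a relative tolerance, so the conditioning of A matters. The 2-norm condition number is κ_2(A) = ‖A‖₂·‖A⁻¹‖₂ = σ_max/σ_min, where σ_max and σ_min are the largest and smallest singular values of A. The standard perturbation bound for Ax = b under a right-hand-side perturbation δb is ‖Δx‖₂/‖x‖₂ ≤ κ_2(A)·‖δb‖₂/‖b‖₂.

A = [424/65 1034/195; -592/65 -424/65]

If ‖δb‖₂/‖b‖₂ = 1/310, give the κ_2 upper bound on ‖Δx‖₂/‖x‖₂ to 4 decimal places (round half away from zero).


0.1101

form AᵀA = [106048/845 238288/2535; 238288/2535 537428/7605] with trace 298372/1521 and determinant 50176/1521
eigenvalues of AᵀA: λ = (tr ± √(tr²−4·det))/2 = 196, 256/1521
so κ_2 = √(196 / (256/1521)) = 34.1250
worst-case relative error ≤ 34.1250 × 1/310 = 0.1101


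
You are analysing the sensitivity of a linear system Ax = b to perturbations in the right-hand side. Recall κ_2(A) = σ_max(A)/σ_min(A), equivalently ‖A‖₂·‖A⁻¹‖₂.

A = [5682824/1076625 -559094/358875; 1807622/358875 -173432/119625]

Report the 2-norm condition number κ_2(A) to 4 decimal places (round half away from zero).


AᵀA = [73367377252/1378265625 -7132851712/459421875; -7132851712/459421875 693571972/153140625]; tr = 25475048/441045, det = 2085136/55130625
solving λ² − 25475048/441045·λ + 2085136/55130625 = 0 gives λ = 1444/25, 1444/2205225
σ_max=√(1444/25)=(38/5), σ_min=√(1444/2205225)=(38/1485) → κ = 297.0000

297.0000


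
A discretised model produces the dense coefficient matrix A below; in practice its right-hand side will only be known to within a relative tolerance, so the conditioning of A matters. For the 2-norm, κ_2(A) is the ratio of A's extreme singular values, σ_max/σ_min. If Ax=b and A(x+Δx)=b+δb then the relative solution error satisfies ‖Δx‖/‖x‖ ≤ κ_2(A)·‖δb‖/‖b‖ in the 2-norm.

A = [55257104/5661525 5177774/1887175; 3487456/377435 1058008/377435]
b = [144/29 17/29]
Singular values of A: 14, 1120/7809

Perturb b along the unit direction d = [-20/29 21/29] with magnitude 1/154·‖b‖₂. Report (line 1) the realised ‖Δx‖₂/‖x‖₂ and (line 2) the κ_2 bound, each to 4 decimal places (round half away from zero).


0.0108
0.6338

σ_max = 14, σ_min = 1120/7809
condition number: 14 ÷ (1120/7809) = 97.6125
perturbation bound = 97.6125·1/154 = 0.6338
solve Ax = b  →  x = [6.1310 -20.0003]
‖b‖ = 5.0000, ‖x‖ = 20.9189
with δb = [-0.0224 0.0235], A·Δx = δb → ‖Δx‖ = 0.2264
dividing the unrounded norms, ‖Δx‖/‖x‖ = 0.0108
realised/bound (from unrounded values) ≈ 0.0171


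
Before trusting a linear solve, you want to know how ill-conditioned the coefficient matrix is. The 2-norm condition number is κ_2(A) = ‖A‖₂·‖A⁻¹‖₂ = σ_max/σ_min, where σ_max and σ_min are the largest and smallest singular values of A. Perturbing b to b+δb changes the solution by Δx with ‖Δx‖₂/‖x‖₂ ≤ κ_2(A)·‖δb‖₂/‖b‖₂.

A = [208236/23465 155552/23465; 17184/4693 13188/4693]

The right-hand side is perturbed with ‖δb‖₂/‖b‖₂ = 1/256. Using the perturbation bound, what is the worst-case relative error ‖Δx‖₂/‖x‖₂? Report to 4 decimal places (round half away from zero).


0.8461

AᵀA = [300263184/3258025 225189888/3258025; 225189888/3258025 168902416/3258025]; tr = 18766624/130321, det = 57600/130321
char-poly roots: 144 and 400/130321
κ = σ_max/σ_min = 12/(20/361) = 216.6000
perturbation bound = 216.6000·1/256 = 0.8461


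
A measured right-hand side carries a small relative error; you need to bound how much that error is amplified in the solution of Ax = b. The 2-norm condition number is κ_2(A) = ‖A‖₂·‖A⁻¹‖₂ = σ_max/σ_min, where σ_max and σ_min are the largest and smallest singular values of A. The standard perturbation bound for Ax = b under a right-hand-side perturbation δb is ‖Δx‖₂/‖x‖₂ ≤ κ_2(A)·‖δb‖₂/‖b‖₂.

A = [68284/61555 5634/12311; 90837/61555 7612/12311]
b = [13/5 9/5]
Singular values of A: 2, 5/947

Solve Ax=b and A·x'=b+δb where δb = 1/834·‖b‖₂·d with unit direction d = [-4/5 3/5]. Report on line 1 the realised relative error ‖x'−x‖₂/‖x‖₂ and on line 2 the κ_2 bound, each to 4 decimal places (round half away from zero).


0.0038
0.4542

σ_max = 2, σ_min = 5/947
condition number: 2 ÷ (5/947) = 378.8000
worst-case relative error ≤ 378.8000 × 1/834 = 0.4542
solve Ax = b  →  x = [74.2308 -174.2538]
‖b‖₂ = 3.1623 and ‖x‖₂ = 189.4059
re-solving with b+δb shifts x by Δx of norm 0.7181
realised ‖Δx‖/‖x‖ = 0.0038
so the bound overstates the realised error by a factor of ≈ 119.7908 (computed from the unrounded values)


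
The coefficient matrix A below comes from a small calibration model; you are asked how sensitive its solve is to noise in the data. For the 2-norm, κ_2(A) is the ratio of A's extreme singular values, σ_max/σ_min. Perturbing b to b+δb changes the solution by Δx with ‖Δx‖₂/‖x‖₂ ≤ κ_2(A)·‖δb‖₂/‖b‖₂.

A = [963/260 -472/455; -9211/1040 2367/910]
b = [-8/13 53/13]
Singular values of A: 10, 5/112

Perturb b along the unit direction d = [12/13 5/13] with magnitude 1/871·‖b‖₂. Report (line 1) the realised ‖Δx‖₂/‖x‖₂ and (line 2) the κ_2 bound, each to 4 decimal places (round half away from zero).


0.0047
0.2572

σ_max = 10, σ_min = 5/112
κ_2(A) = 10 / (5/112) = 224.0000
worst-case relative error ≤ 224.0000 × 1/871 = 0.2572
solve Ax = b  →  x = [5.8880 21.6160]
2-norm of b is 4.1231; of x, 22.4036
re-solving with b+δb shifts x by Δx of norm 0.1060
relative error = 0.0047
tightness: 0.0047 against a bound of 0.2572 (unrounded ratio ≈ 0.0184)


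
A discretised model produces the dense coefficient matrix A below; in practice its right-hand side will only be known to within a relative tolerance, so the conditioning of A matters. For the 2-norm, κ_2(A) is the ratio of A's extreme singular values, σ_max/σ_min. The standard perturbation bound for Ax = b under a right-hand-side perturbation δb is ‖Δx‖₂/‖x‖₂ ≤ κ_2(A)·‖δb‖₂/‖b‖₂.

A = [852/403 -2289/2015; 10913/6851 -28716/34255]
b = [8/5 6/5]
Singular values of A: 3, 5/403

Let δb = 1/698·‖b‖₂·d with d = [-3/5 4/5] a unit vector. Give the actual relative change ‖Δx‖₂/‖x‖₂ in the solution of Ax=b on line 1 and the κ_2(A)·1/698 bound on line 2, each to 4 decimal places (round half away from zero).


0.3464
0.3464

largest singular value 3, smallest 5/403
κ = σ_max/σ_min = 3/(5/403) = 241.8000
worst-case relative error ≤ 241.8000 × 1/698 = 0.3464
solve Ax = b  →  x = [0.5882 -0.3137]
‖b‖ = 2.0000, ‖x‖ = 0.6667
Δx = A⁻¹·δb where δb = 1/698·2.0000·d; ‖Δx‖ = 0.2309
realised ‖Δx‖/‖x‖ = 0.3464
so the bound is sharp here: realised error equals the bound


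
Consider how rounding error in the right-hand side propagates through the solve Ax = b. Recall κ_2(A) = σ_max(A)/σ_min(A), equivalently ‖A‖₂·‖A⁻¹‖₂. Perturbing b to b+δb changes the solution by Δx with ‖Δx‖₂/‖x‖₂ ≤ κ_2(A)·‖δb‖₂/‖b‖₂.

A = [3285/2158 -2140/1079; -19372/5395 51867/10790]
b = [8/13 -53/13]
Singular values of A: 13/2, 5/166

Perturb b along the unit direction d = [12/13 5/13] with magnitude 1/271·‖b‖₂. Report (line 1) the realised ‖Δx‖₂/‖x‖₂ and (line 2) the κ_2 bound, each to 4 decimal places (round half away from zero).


0.0152
0.7963

largest singular value 13/2, smallest 5/166
κ = σ_max/σ_min = (13/2)/(5/166) = 215.8000
bound on ‖Δx‖/‖x‖: κ·ε = 215.8000·1/271 = 0.7963
solve Ax = b  →  x = [-26.1908 -20.4123]
‖b‖ = 4.1231, ‖x‖ = 33.2057
δb = ε·‖b‖·d = [0.0140 0.0059]; solving A·Δx = δb gives ‖Δx‖ = 0.5051
relative error = 0.0152
realised/bound (from unrounded values) ≈ 0.0191


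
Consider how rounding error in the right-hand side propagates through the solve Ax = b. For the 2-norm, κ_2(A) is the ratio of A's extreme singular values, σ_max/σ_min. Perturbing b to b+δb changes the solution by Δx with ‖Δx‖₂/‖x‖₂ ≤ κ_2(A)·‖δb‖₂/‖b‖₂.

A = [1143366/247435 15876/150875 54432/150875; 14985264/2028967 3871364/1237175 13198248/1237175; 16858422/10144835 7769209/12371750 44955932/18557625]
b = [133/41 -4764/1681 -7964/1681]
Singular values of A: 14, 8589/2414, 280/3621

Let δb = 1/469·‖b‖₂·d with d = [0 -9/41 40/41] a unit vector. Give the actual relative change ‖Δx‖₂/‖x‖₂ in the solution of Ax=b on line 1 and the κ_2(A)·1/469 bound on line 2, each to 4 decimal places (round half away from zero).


from the listed singular values, σ₁ = 14, σ_n = 280/3621
κ = σ_max/σ_min = 14/(280/3621) = 181.0500
perturbation bound = 181.0500·1/469 = 0.3860
solve Ax = b  →  x = [0.7708 49.4226 -15.2961]
‖b‖₂ = 6.4031 and ‖x‖₂ = 51.7412
Δx = A⁻¹·δb where δb = 1/469·6.4031·d; ‖Δx‖ = 0.1766
realised ‖Δx‖/‖x‖ = 0.0034
so the bound overstates the realised error by a factor of ≈ 113.1287 (computed from the unrounded values)

0.0034
0.3860


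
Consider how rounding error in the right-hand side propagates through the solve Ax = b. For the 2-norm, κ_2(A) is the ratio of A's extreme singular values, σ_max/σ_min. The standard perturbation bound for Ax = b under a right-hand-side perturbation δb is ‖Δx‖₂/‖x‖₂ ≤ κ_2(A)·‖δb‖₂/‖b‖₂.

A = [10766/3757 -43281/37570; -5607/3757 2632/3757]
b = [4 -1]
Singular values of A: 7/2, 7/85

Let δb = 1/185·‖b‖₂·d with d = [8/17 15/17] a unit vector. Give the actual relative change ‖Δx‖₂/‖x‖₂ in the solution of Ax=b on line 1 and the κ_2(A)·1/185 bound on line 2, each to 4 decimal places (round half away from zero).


from the listed singular values, σ₁ = 7/2, σ_n = 7/85
κ_2(A) = (7/2) / (7/85) = 42.5000
worst-case relative error ≤ 42.5000 × 1/185 = 0.2297
solve Ax = b  →  x = [5.7253 10.7692]
‖b‖ = 4.1231, ‖x‖ = 12.1965
δb = ε·‖b‖·d = [0.0105 0.0197]; solving A·Δx = δb gives ‖Δx‖ = 0.2706
realised ‖Δx‖/‖x‖ = 0.0222
tightness: 0.0222 against a bound of 0.2297 (unrounded ratio ≈ 0.0966)

0.0222
0.2297


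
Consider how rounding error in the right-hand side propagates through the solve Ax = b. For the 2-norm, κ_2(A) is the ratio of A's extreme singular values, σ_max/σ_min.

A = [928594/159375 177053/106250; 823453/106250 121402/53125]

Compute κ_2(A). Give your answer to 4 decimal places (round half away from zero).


255.0000

M = AᵀA = [382072834249/4064062500 9286337536/338671875; 9286337536/338671875 3612061889/451562500]. tr(M)=331665113/3251250, det(M)=104060401/650250000
λ_max, λ_min = (331665113/3251250 ± √27498745163431936/2642656640625)/2 = 10201/100, 10201/6502500
σ_max=√(10201/100)=(101/10), σ_min=√(10201/6502500)=(101/2550) → κ = 255.0000


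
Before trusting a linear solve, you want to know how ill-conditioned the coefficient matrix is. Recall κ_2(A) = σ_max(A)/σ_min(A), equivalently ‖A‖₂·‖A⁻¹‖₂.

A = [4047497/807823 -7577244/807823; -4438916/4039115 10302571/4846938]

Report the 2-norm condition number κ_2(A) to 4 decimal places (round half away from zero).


AᵀA = [255359770601/9705205225 -287269011898/5823123135; -287269011898/5823123135 1292724287977/13975495524]; tr = 143636882149/1208952900, det = 141158161/1208952900
solving λ² − 143636882149/1208952900·λ + 141158161/1208952900 = 0 gives λ = 11881/100, 11881/12089529
κ = σ_max/σ_min = (109/10)/(109/3477) = 347.7000

347.7000


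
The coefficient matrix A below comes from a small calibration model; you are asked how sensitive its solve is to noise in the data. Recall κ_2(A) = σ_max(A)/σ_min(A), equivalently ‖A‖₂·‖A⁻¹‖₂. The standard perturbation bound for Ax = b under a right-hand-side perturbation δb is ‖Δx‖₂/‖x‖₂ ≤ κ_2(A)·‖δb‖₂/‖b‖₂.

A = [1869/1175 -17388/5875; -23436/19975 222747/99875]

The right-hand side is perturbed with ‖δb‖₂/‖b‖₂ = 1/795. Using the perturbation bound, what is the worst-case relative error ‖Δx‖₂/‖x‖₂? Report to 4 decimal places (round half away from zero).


0.2956

form AᵀA = [12470157/3192005 -584490816/79800125; -584490816/79800125 5479728849/399000625] with trace 24354666/1380625 and determinant 194481/34515625
solving λ² − 24354666/1380625·λ + 194481/34515625 = 0 gives λ = 441/25, 441/1380625
so κ_2 = √((441/25) / (441/1380625)) = 235.0000
worst-case relative error ≤ 235.0000 × 1/795 = 0.2956


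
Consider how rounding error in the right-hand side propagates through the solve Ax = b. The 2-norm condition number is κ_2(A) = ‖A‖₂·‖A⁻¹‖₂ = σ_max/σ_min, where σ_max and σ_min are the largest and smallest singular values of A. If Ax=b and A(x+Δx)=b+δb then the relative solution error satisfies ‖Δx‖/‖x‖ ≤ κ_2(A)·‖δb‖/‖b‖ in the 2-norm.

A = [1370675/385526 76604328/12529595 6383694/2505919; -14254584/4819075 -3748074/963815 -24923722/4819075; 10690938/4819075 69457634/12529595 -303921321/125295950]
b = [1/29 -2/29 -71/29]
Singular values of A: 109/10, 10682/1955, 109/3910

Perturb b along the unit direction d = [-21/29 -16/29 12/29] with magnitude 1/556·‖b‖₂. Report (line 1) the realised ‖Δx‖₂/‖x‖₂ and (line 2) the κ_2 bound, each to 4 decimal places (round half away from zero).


from the listed singular values, σ₁ = 109/10, σ_n = 109/3910
κ = σ_max/σ_min = (109/10)/(109/3910) = 391.0000
worst-case relative error ≤ 391.0000 × 1/556 = 0.7032
solve Ax = b  →  x = [31.6082 -15.7977 -6.1858]
2-norm of b is 2.4495; of x, 35.8735
with δb = [-0.0032 -0.0024 0.0018], A·Δx = δb → ‖Δx‖ = 0.1580
dividing the unrounded norms, ‖Δx‖/‖x‖ = 0.0044
so the bound overstates the realised error by a factor of ≈ 159.6339 (computed from the unrounded values)

0.0044
0.7032


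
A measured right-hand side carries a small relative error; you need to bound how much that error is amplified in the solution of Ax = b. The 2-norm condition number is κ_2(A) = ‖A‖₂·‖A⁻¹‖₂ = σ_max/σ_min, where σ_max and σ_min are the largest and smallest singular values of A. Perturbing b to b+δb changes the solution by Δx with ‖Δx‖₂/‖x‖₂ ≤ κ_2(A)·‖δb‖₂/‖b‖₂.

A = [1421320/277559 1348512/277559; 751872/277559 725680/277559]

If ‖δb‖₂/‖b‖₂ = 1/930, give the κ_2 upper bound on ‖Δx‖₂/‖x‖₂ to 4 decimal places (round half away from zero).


0.3027

AᵀA = [8946235456/266570929 8520019200/266570929; 8520019200/266570929 8114519296/266570929]; tr = 20286272/316969, det = 16384/316969
λ_max, λ_min = (20286272/316969 ± √411512058777600/100469346961)/2 = 64, 256/316969
so κ_2 = √(64 / (256/316969)) = 281.5000
bound on ‖Δx‖/‖x‖: κ·ε = 281.5000·1/930 = 0.3027


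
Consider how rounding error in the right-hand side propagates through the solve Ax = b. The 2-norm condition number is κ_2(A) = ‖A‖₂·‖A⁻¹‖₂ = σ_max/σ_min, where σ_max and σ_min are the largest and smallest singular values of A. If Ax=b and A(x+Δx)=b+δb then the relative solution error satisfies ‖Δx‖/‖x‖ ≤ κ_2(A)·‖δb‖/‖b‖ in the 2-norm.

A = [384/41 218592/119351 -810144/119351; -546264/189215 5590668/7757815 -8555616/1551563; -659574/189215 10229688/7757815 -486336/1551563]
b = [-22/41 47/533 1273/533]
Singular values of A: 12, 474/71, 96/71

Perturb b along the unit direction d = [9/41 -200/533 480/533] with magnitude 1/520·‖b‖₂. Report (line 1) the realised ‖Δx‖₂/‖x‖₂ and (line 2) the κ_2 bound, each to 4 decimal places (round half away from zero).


largest singular value 12, smallest 96/71
κ_2(A) = 12 / (96/71) = 8.8750
κ_2(A)·‖δb‖/‖b‖ = 0.0171
solve Ax = b  →  x = [-0.1565 1.4584 0.2566]
2-norm of b is 2.4495; of x, 1.4891
δb = ε·‖b‖·d = [0.0010 -0.0018 0.0042]; solving A·Δx = δb gives ‖Δx‖ = 0.0035
relative error = 0.0023
so the bound overstates the realised error by a factor of ≈ 7.2949 (computed from the unrounded values)

0.0023
0.0171


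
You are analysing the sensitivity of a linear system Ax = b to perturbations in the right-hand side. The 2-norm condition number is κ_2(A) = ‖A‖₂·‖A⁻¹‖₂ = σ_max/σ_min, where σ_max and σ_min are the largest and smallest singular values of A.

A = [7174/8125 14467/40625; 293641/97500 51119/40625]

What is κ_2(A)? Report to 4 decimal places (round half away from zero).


AᵀA = [11524453/1170000 2000747/487500; 2000747/487500 347378/203125]; tr = 26010289/2250000, det = 83521/56250000
eigenvalues of AᵀA: λ = (tr ± √(tr²−4·det))/2 = 289/25, 289/2250000
κ_2(A) = √(λ_max/λ_min) = √((289/25) / (289/2250000)) = 300.0000

300.0000


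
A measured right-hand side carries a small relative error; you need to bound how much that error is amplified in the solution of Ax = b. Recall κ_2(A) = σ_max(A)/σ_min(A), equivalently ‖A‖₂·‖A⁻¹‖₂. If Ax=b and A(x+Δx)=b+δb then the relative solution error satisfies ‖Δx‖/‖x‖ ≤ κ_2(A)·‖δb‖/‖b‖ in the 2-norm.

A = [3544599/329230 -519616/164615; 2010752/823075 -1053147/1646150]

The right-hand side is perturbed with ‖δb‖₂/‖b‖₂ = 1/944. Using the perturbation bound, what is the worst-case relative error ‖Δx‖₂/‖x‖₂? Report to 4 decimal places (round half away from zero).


form AᵀA = [196476529561/1612022500 -14325810912/403005625; -14325810912/403005625 16721711689/1612022500] with trace 170558593/1289618 and determinant 6996025/10316944
char-poly roots: 529/4 and 13225/2579236
κ = σ_max/σ_min = (23/2)/(115/1606) = 160.6000
bound on ‖Δx‖/‖x‖: κ·ε = 160.6000·1/944 = 0.1701

0.1701


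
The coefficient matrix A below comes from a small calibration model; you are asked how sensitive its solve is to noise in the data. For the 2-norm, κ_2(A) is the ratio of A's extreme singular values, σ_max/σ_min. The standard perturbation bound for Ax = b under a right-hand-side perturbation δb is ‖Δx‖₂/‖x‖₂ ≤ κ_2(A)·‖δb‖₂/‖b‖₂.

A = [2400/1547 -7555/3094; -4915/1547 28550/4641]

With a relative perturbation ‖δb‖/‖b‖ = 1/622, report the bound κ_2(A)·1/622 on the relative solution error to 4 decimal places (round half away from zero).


AᵀA = [177025/14161 -991250/42483; -991250/42483 22332025/509796]; tr = 99325/1764, det = 625/196
char-poly roots: 225/4 and 25/441
so κ_2 = √((225/4) / (25/441)) = 31.5000
κ_2(A)·‖δb‖/‖b‖ = 0.0506

0.0506


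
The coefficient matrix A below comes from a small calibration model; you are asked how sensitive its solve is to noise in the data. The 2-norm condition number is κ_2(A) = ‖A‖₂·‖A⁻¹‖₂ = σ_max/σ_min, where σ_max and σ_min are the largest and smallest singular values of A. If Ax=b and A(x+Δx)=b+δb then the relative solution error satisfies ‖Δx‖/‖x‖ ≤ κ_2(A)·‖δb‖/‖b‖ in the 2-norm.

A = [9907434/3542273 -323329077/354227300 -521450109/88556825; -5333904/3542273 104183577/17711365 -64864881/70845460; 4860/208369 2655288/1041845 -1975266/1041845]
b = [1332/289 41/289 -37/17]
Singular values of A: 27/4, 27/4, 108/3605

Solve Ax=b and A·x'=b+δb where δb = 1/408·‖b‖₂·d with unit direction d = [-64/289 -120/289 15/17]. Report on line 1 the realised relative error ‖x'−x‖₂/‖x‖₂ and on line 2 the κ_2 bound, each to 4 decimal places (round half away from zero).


0.0042
0.5522

from the listed singular values, σ₁ = 27/4, σ_n = 108/3605
κ_2(A) = (27/4) / (108/3605) = 225.3125
κ_2(A)·‖δb‖/‖b‖ = 0.5522
solve Ax = b  →  x = [-88.0790 -28.4697 -38.2065]
‖b‖ = 5.0990, ‖x‖ = 100.1408
re-solving with b+δb shifts x by Δx of norm 0.4172
relative error = 0.0042
tightness: 0.0042 against a bound of 0.5522 (unrounded ratio ≈ 0.0075)


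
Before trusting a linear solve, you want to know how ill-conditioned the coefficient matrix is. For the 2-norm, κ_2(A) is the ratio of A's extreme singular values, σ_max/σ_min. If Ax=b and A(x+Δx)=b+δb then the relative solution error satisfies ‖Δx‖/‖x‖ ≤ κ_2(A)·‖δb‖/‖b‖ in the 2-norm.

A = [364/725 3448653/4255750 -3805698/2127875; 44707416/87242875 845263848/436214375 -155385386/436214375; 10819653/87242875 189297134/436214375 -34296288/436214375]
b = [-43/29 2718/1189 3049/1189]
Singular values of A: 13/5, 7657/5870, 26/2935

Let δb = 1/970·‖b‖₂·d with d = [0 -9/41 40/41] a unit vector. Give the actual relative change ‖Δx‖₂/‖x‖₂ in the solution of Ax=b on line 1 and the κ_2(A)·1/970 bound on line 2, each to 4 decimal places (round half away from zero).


0.0019
0.3026

largest singular value 13/5, smallest 26/2935
κ_2(A) = (13/5) / (26/2935) = 293.5000
worst-case relative error ≤ 293.5000 × 1/970 = 0.3026
solve Ax = b  →  x = [216.8462 -48.8970 39.5476]
2-norm of b is 3.7417; of x, 225.7813
re-solving with b+δb shifts x by Δx of norm 0.4354
relative error = 0.0019
realised/bound (from unrounded values) ≈ 0.0064


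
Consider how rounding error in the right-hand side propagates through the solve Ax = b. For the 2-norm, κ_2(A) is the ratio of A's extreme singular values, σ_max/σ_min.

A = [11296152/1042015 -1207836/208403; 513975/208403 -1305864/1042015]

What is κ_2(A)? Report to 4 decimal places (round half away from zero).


224.2500

M = AᵀA = [4696339977/37995425 -500930136/7599085; -500930136/7599085 1335933648/37995425]. tr(M)=14193585/89401, det(M)=28005264/55875625
char-poly roots: 3969/25 and 7056/2235025
κ_2(A) = √(λ_max/λ_min) = √((3969/25) / (7056/2235025)) = 224.2500


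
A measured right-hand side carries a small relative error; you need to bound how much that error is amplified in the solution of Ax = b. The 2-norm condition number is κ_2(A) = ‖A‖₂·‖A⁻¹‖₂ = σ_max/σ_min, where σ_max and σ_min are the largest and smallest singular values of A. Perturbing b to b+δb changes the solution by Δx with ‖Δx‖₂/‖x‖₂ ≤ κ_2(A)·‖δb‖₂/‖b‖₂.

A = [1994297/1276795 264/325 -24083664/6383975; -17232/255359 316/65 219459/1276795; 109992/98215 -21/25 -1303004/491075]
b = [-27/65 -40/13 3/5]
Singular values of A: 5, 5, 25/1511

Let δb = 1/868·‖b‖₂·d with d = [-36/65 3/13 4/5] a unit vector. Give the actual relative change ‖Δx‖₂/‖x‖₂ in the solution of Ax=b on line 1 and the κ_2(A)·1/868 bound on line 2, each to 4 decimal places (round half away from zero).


0.3482
0.3482

σ_max = 5, σ_min = 25/1511
κ_2(A) = 5 / (25/1511) = 302.2000
κ_2(A)·‖δb‖/‖b‖ = 0.3482
solve Ax = b  →  x = [0.0092 -0.6320 -0.0222]
‖b‖ = 3.1623, ‖x‖ = 0.6325
Δx = A⁻¹·δb where δb = 1/868·3.1623·d; ‖Δx‖ = 0.2202
realised ‖Δx‖/‖x‖ = 0.3482
so the bound is sharp here: realised error equals the bound
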